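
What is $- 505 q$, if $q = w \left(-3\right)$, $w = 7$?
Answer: $10605$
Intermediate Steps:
$q = -21$ ($q = 7 \left(-3\right) = -21$)
$- 505 q = \left(-505\right) \left(-21\right) = 10605$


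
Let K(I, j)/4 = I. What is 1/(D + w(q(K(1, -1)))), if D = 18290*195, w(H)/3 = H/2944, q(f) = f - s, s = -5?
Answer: 2944/10499923227 ≈ 2.8038e-7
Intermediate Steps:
K(I, j) = 4*I
q(f) = 5 + f (q(f) = f - 1*(-5) = f + 5 = 5 + f)
w(H) = 3*H/2944 (w(H) = 3*(H/2944) = 3*H/2944)
D = 3566550
1/(D + w(q(K(1, -1)))) = 1/(3566550 + 3*(5 + 4*1)/2944) = 1/(3566550 + 3*(5 + 4)/2944) = 1/(3566550 + (3/2944)*9) = 1/(3566550 + 27/2944) = 1/(10499923227/2944) = 2944/10499923227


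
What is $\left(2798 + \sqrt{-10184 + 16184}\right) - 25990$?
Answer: $-23192 + 20 \sqrt{15} \approx -23115.0$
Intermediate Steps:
$\left(2798 + \sqrt{-10184 + 16184}\right) - 25990 = \left(2798 + \sqrt{6000}\right) - 25990 = \left(2798 + 20 \sqrt{15}\right) - 25990 = -23192 + 20 \sqrt{15}$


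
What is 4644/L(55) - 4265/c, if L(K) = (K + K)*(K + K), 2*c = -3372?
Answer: 14859071/5100150 ≈ 2.9135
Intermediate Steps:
c = -1686 (c = (1/2)*(-3372) = -1686)
L(K) = 4*K**2 (L(K) = (2*K)*(2*K) = 4*K**2)
4644/L(55) - 4265/c = 4644/((4*55**2)) - 4265/(-1686) = 4644/((4*3025)) - 4265*(-1/1686) = 4644/12100 + 4265/1686 = 4644*(1/12100) + 4265/1686 = 1161/3025 + 4265/1686 = 14859071/5100150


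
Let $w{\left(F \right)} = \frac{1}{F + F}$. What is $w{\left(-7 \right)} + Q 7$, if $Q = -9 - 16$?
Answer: $- \frac{2451}{14} \approx -175.07$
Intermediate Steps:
$w{\left(F \right)} = \frac{1}{2 F}$
$Q = -25$ ($Q = -9 - 16 = -25$)
$w{\left(-7 \right)} + Q 7 = \frac{1}{2 \left(-7\right)} - 175 = \frac{1}{2} \left(- \frac{1}{7}\right) - 175 = - \frac{1}{14} - 175 = - \frac{2451}{14}$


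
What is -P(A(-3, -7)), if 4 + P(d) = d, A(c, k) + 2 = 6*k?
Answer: 48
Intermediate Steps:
A(c, k) = -2 + 6*k
P(d) = -4 + d
-P(A(-3, -7)) = -(-4 + (-2 + 6*(-7))) = -(-4 + (-2 - 42)) = -(-4 - 44) = -1*(-48) = 48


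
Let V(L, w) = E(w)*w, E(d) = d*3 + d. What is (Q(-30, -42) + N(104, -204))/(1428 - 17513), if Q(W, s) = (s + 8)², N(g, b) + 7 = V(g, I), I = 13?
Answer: -365/3217 ≈ -0.11346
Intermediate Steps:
E(d) = 4*d (E(d) = 3*d + d = 4*d)
V(L, w) = 4*w² (V(L, w) = (4*w)*w = 4*w²)
N(g, b) = 669 (N(g, b) = -7 + 4*13² = -7 + 4*169 = -7 + 676 = 669)
Q(W, s) = (8 + s)²
(Q(-30, -42) + N(104, -204))/(1428 - 17513) = ((8 - 42)² + 669)/(1428 - 17513) = ((-34)² + 669)/(-16085) = (1156 + 669)*(-1/16085) = 1825*(-1/16085) = -365/3217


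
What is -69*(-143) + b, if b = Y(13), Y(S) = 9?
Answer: 9876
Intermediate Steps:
b = 9
-69*(-143) + b = -69*(-143) + 9 = 9867 + 9 = 9876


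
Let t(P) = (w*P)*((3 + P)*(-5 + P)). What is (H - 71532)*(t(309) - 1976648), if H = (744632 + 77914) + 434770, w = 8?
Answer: 275680085764672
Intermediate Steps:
H = 1257316 (H = 822546 + 434770 = 1257316)
t(P) = 8*P*(-5 + P)*(3 + P) (t(P) = (8*P)*((3 + P)*(-5 + P)) = (8*P)*((-5 + P)*(3 + P)) = 8*P*(-5 + P)*(3 + P))
(H - 71532)*(t(309) - 1976648) = (1257316 - 71532)*(8*309*(-15 + 309² - 2*309) - 1976648) = 1185784*(8*309*(-15 + 95481 - 618) - 1976648) = 1185784*(8*309*94848 - 1976648) = 1185784*(234464256 - 1976648) = 1185784*232487608 = 275680085764672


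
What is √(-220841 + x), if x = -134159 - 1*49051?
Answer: I*√404051 ≈ 635.65*I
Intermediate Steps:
x = -183210 (x = -134159 - 49051 = -183210)
√(-220841 + x) = √(-220841 - 183210) = √(-404051) = I*√404051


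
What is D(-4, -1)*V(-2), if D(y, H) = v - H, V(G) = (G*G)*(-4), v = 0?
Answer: -16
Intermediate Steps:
V(G) = -4*G² (V(G) = G²*(-4) = -4*G²)
D(y, H) = -H (D(y, H) = 0 - H = -H)
D(-4, -1)*V(-2) = (-1*(-1))*(-4*(-2)²) = 1*(-4*4) = 1*(-16) = -16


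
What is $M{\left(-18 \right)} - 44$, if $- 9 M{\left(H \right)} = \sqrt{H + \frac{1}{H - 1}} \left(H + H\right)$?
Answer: $-44 + \frac{28 i \sqrt{133}}{19} \approx -44.0 + 16.995 i$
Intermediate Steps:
$M{\left(H \right)} = - \frac{2 H \sqrt{H + \frac{1}{-1 + H}}}{9}$ ($M{\left(H \right)} = - \frac{\sqrt{H + \frac{1}{H - 1}} \left(H + H\right)}{9} = - \frac{\sqrt{H + \frac{1}{-1 + H}} 2 H}{9} = - \frac{2 H \sqrt{H + \frac{1}{-1 + H}}}{9}$)
$M{\left(-18 \right)} - 44 = \left(- \frac{2}{9}\right) \left(-18\right) \sqrt{\frac{1 - 18 \left(-1 - 18\right)}{-1 - 18}} - 44 = \left(- \frac{2}{9}\right) \left(-18\right) \sqrt{\frac{1 - -342}{-19}} - 44 = \left(- \frac{2}{9}\right) \left(-18\right) \sqrt{- \frac{1 + 342}{19}} - 44 = \left(- \frac{2}{9}\right) \left(-18\right) \sqrt{\left(- \frac{1}{19}\right) 343} - 44 = \left(- \frac{2}{9}\right) \left(-18\right) \sqrt{- \frac{343}{19}} - 44 = \left(- \frac{2}{9}\right) \left(-18\right) \frac{7 i \sqrt{133}}{19} - 44 = \frac{28 i \sqrt{133}}{19} - 44 = -44 + \frac{28 i \sqrt{133}}{19}$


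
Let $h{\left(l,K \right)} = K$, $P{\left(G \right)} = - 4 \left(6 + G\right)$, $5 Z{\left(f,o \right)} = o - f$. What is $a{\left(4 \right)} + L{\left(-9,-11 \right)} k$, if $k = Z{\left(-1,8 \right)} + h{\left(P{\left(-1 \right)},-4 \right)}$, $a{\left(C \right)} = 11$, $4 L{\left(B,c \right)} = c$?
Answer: $\frac{341}{20} \approx 17.05$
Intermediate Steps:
$Z{\left(f,o \right)} = - \frac{f}{5} + \frac{o}{5}$ ($Z{\left(f,o \right)} = \frac{o - f}{5} = - \frac{f}{5} + \frac{o}{5}$)
$P{\left(G \right)} = -24 - 4 G$
$L{\left(B,c \right)} = \frac{c}{4}$
$k = - \frac{11}{5}$ ($k = \left(\left(- \frac{1}{5}\right) \left(-1\right) + \frac{1}{5} \cdot 8\right) - 4 = \left(\frac{1}{5} + \frac{8}{5}\right) - 4 = \frac{9}{5} - 4 = - \frac{11}{5} \approx -2.2$)
$a{\left(4 \right)} + L{\left(-9,-11 \right)} k = 11 + \frac{1}{4} \left(-11\right) \left(- \frac{11}{5}\right) = 11 - - \frac{121}{20} = 11 + \frac{121}{20} = \frac{341}{20}$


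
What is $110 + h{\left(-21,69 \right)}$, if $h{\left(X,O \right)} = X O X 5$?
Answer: $152255$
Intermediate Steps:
$h{\left(X,O \right)} = 5 O X^{2}$ ($h{\left(X,O \right)} = O X X 5 = O X^{2} \cdot 5 = 5 O X^{2}$)
$110 + h{\left(-21,69 \right)} = 110 + 5 \cdot 69 \left(-21\right)^{2} = 110 + 5 \cdot 69 \cdot 441 = 110 + 152145 = 152255$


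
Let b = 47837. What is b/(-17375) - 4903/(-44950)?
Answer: -82603341/31240250 ≈ -2.6441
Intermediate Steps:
b/(-17375) - 4903/(-44950) = 47837/(-17375) - 4903/(-44950) = 47837*(-1/17375) - 4903*(-1/44950) = -47837/17375 + 4903/44950 = -82603341/31240250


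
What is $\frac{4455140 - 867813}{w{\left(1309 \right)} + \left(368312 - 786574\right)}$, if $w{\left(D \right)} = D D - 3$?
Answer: $\frac{3587327}{1295216} \approx 2.7697$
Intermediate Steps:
$w{\left(D \right)} = -3 + D^{2}$ ($w{\left(D \right)} = D^{2} - 3 = -3 + D^{2}$)
$\frac{4455140 - 867813}{w{\left(1309 \right)} + \left(368312 - 786574\right)} = \frac{4455140 - 867813}{\left(-3 + 1309^{2}\right) + \left(368312 - 786574\right)} = \frac{3587327}{\left(-3 + 1713481\right) - 418262} = \frac{3587327}{1713478 - 418262} = \frac{3587327}{1295216}$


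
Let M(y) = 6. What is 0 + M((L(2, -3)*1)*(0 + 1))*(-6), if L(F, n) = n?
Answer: -36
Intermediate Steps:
0 + M((L(2, -3)*1)*(0 + 1))*(-6) = 0 + 6*(-6) = 0 - 36 = -36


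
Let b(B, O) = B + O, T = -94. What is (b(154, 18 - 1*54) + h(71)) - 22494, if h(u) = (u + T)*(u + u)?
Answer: -25642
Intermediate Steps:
h(u) = 2*u*(-94 + u) (h(u) = (u - 94)*(u + u) = (-94 + u)*(2*u) = 2*u*(-94 + u))
(b(154, 18 - 1*54) + h(71)) - 22494 = ((154 + (18 - 1*54)) + 2*71*(-94 + 71)) - 22494 = ((154 + (18 - 54)) + 2*71*(-23)) - 22494 = ((154 - 36) - 3266) - 22494 = (118 - 3266) - 22494 = -3148 - 22494 = -25642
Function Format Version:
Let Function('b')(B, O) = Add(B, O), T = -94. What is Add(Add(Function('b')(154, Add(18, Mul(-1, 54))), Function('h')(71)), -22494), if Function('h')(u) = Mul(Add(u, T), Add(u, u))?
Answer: -25642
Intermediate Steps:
Function('h')(u) = Mul(2, u, Add(-94, u)) (Function('h')(u) = Mul(Add(u, -94), Add(u, u)) = Mul(Add(-94, u), Mul(2, u)) = Mul(2, u, Add(-94, u)))
Add(Add(Function('b')(154, Add(18, Mul(-1, 54))), Function('h')(71)), -22494) = Add(Add(Add(154, Add(18, Mul(-1, 54))), Mul(2, 71, Add(-94, 71))), -22494) = Add(Add(Add(154, Add(18, -54)), Mul(2, 71, -23)), -22494) = Add(Add(Add(154, -36), -3266), -22494) = Add(Add(118, -3266), -22494) = Add(-3148, -22494) = -25642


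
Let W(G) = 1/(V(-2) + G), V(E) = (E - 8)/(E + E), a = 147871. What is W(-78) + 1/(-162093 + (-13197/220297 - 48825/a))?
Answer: -10565477581697743/797322180000778953 ≈ -0.013251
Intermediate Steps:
V(E) = (-8 + E)/(2*E) (V(E) = (-8 + E)/((2*E)) = (-8 + E)*(1/(2*E)) = (-8 + E)/(2*E))
W(G) = 1/(5/2 + G) (W(G) = 1/((1/2)*(-8 - 2)/(-2) + G) = 1/((1/2)*(-1/2)*(-10) + G) = 1/(5/2 + G))
W(-78) + 1/(-162093 + (-13197/220297 - 48825/a)) = 2/(5 + 2*(-78)) + 1/(-162093 + (-13197/220297 - 48825/147871)) = 2/(5 - 156) + 1/(-162093 + (-13197*1/220297 - 48825*1/147871)) = 2/(-151) + 1/(-162093 + (-13197/220297 - 48825/147871)) = 2*(-1/151) + 1/(-162093 - 12707454612/32575537687) = -2/151 + 1/(-5280279337753503/32575537687) = -2/151 - 32575537687/5280279337753503 = -10565477581697743/797322180000778953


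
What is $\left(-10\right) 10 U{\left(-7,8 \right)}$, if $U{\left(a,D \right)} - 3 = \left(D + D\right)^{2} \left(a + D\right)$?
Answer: $-25900$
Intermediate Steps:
$U{\left(a,D \right)} = 3 + 4 D^{2} \left(D + a\right)$ ($U{\left(a,D \right)} = 3 + \left(D + D\right)^{2} \left(a + D\right) = 3 + \left(2 D\right)^{2} \left(D + a\right) = 3 + 4 D^{2} \left(D + a\right)$)
$\left(-10\right) 10 U{\left(-7,8 \right)} = \left(-10\right) 10 \left(3 + 4 \cdot 8^{3} + 4 \left(-7\right) 8^{2}\right) = - 100 \left(3 + 4 \cdot 512 + 4 \left(-7\right) 64\right) = - 100 \left(3 + 2048 - 1792\right) = \left(-100\right) 259 = -25900$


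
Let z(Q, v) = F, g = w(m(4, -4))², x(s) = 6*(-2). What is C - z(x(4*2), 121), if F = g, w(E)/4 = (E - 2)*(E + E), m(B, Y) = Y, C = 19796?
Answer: -17068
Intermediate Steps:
w(E) = 8*E*(-2 + E) (w(E) = 4*((E - 2)*(E + E)) = 4*((-2 + E)*(2*E)) = 4*(2*E*(-2 + E)) = 8*E*(-2 + E))
x(s) = -12
g = 36864 (g = (8*(-4)*(-2 - 4))² = (8*(-4)*(-6))² = 192² = 36864)
F = 36864
z(Q, v) = 36864
C - z(x(4*2), 121) = 19796 - 1*36864 = 19796 - 36864 = -17068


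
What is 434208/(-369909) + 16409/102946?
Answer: -12876713329/12693550638 ≈ -1.0144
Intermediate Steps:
434208/(-369909) + 16409/102946 = 434208*(-1/369909) + 16409*(1/102946) = -144736/123303 + 16409/102946 = -12876713329/12693550638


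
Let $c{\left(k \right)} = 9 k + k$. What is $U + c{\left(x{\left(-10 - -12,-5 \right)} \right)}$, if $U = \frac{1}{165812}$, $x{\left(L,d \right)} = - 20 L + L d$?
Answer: $- \frac{82905999}{165812} \approx -500.0$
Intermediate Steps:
$c{\left(k \right)} = 10 k$
$U = \frac{1}{165812} \approx 6.0309 \cdot 10^{-6}$
$U + c{\left(x{\left(-10 - -12,-5 \right)} \right)} = \frac{1}{165812} + 10 \left(-10 - -12\right) \left(-20 - 5\right) = \frac{1}{165812} + 10 \left(-10 + 12\right) \left(-25\right) = \frac{1}{165812} + 10 \cdot 2 \left(-25\right) = \frac{1}{165812} + 10 \left(-50\right) = \frac{1}{165812} - 500 = - \frac{82905999}{165812}$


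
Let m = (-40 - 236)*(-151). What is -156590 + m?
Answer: -114914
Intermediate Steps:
m = 41676 (m = -276*(-151) = 41676)
-156590 + m = -156590 + 41676 = -114914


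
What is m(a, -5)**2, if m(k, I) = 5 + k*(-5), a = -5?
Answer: 900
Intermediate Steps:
m(k, I) = 5 - 5*k
m(a, -5)**2 = (5 - 5*(-5))**2 = (5 + 25)**2 = 30**2 = 900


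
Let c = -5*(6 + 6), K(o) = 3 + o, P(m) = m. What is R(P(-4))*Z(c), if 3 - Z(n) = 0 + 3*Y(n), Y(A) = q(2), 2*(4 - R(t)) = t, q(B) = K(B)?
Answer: -72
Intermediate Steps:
q(B) = 3 + B
R(t) = 4 - t/2
c = -60 (c = -5*12 = -60)
Y(A) = 5 (Y(A) = 3 + 2 = 5)
Z(n) = -12 (Z(n) = 3 - (0 + 3*5) = 3 - (0 + 15) = 3 - 1*15 = 3 - 15 = -12)
R(P(-4))*Z(c) = (4 - ½*(-4))*(-12) = (4 + 2)*(-12) = 6*(-12) = -72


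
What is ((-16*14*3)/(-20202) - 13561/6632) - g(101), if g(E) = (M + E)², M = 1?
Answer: -33195093497/3189992 ≈ -10406.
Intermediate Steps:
g(E) = (1 + E)²
((-16*14*3)/(-20202) - 13561/6632) - g(101) = ((-16*14*3)/(-20202) - 13561/6632) - (1 + 101)² = (-224*3*(-1/20202) - 13561*1/6632) - 1*102² = (-672*(-1/20202) - 13561/6632) - 1*10404 = (16/481 - 13561/6632) - 10404 = -6416729/3189992 - 10404 = -33195093497/3189992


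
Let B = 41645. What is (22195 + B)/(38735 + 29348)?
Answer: 63840/68083 ≈ 0.93768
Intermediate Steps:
(22195 + B)/(38735 + 29348) = (22195 + 41645)/(38735 + 29348) = 63840/68083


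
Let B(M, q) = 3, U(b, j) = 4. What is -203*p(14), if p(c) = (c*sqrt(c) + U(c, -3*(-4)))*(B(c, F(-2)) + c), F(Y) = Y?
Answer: -13804 - 48314*sqrt(14) ≈ -1.9458e+5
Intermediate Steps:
p(c) = (3 + c)*(4 + c**(3/2)) (p(c) = (c*sqrt(c) + 4)*(3 + c) = (c**(3/2) + 4)*(3 + c) = (4 + c**(3/2))*(3 + c) = (3 + c)*(4 + c**(3/2)))
-203*p(14) = -203*(12 + 14**(5/2) + 3*14**(3/2) + 4*14) = -203*(12 + 196*sqrt(14) + 3*(14*sqrt(14)) + 56) = -203*(12 + 196*sqrt(14) + 42*sqrt(14) + 56) = -203*(68 + 238*sqrt(14)) = -13804 - 48314*sqrt(14)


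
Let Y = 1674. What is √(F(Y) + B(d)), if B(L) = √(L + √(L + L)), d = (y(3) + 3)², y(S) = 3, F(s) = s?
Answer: √(1674 + √6*√(6 + √2)) ≈ 40.996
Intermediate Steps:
d = 36 (d = (3 + 3)² = 6² = 36)
B(L) = √(L + √2*√L) (B(L) = √(L + √(2*L)) = √(L + √2*√L))
√(F(Y) + B(d)) = √(1674 + √(36 + √2*√36)) = √(1674 + √(36 + √2*6)) = √(1674 + √(36 + 6*√2))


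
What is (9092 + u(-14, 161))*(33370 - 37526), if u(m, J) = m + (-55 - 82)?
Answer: -37158796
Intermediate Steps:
u(m, J) = -137 + m (u(m, J) = m - 137 = -137 + m)
(9092 + u(-14, 161))*(33370 - 37526) = (9092 + (-137 - 14))*(33370 - 37526) = (9092 - 151)*(-4156) = 8941*(-4156) = -37158796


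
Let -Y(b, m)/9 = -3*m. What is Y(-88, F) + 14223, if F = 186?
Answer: 19245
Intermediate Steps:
Y(b, m) = 27*m (Y(b, m) = -(-27)*m = 27*m)
Y(-88, F) + 14223 = 27*186 + 14223 = 5022 + 14223 = 19245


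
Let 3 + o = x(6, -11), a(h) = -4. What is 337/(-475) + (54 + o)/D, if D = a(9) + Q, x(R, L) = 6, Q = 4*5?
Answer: 21683/7600 ≈ 2.8530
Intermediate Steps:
Q = 20
D = 16 (D = -4 + 20 = 16)
o = 3 (o = -3 + 6 = 3)
337/(-475) + (54 + o)/D = 337/(-475) + (54 + 3)/16 = 337*(-1/475) + 57*(1/16) = -337/475 + 57/16 = 21683/7600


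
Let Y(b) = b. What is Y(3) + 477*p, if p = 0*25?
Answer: 3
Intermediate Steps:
p = 0
Y(3) + 477*p = 3 + 477*0 = 3 + 0 = 3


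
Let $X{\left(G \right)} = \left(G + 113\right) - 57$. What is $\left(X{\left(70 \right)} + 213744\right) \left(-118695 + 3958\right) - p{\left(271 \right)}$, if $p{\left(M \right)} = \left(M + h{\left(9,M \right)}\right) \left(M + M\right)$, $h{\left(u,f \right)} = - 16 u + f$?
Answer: $-24539017906$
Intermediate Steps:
$X{\left(G \right)} = 56 + G$ ($X{\left(G \right)} = \left(113 + G\right) - 57 = 56 + G$)
$h{\left(u,f \right)} = f - 16 u$
$p{\left(M \right)} = 2 M \left(-144 + 2 M\right)$ ($p{\left(M \right)} = \left(M + \left(M - 144\right)\right) \left(M + M\right) = \left(M + \left(M - 144\right)\right) 2 M = \left(M + \left(-144 + M\right)\right) 2 M = \left(-144 + 2 M\right) 2 M = 2 M \left(-144 + 2 M\right)$)
$\left(X{\left(70 \right)} + 213744\right) \left(-118695 + 3958\right) - p{\left(271 \right)} = \left(\left(56 + 70\right) + 213744\right) \left(-118695 + 3958\right) - 4 \cdot 271 \left(-72 + 271\right) = \left(126 + 213744\right) \left(-114737\right) - 4 \cdot 271 \cdot 199 = 213870 \left(-114737\right) - 215716 = -24538802190 - 215716 = -24539017906$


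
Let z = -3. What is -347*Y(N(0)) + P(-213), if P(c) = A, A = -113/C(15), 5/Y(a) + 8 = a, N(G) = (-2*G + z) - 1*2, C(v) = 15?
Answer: 24556/195 ≈ 125.93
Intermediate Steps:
N(G) = -5 - 2*G (N(G) = (-2*G - 3) - 1*2 = (-3 - 2*G) - 2 = -5 - 2*G)
Y(a) = 5/(-8 + a)
A = -113/15 ≈ -7.5333
P(c) = -113/15
-347*Y(N(0)) + P(-213) = -1735/(-8 + (-5 - 2*0)) - 113/15 = -1735/(-8 + (-5 + 0)) - 113/15 = -1735/(-8 - 5) - 113/15 = -1735/(-13) - 113/15 = -1735*(-1)/13 - 113/15 = -347*(-5/13) - 113/15 = 1735/13 - 113/15 = 24556/195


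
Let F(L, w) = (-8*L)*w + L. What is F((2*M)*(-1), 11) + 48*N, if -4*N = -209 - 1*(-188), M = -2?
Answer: -96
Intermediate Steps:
F(L, w) = L - 8*L*w (F(L, w) = -8*L*w + L = L - 8*L*w)
N = 21/4 (N = -(-209 - 1*(-188))/4 = -(-209 + 188)/4 = -1/4*(-21) = 21/4 ≈ 5.2500)
F((2*M)*(-1), 11) + 48*N = ((2*(-2))*(-1))*(1 - 8*11) + 48*(21/4) = (-4*(-1))*(1 - 88) + 252 = 4*(-87) + 252 = -348 + 252 = -96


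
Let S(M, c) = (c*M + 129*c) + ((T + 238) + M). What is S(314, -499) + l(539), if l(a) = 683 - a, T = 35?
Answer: -220326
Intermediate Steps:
S(M, c) = 273 + M + 129*c + M*c (S(M, c) = (c*M + 129*c) + ((35 + 238) + M) = (M*c + 129*c) + (273 + M) = (129*c + M*c) + (273 + M) = 273 + M + 129*c + M*c)
S(314, -499) + l(539) = (273 + 314 + 129*(-499) + 314*(-499)) + (683 - 1*539) = (273 + 314 - 64371 - 156686) + (683 - 539) = -220470 + 144 = -220326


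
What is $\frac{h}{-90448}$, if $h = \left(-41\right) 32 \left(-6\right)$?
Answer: $- \frac{492}{5653} \approx -0.087033$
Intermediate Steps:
$h = 7872$ ($h = \left(-1312\right) \left(-6\right) = 7872$)
$\frac{h}{-90448} = \frac{7872}{-90448} = 7872 \left(- \frac{1}{90448}\right) = - \frac{492}{5653}$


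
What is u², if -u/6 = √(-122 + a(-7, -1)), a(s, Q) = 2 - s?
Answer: -4068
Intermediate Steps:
u = -6*I*√113 (u = -6*√(-122 + (2 - 1*(-7))) = -6*√(-122 + (2 + 7)) = -6*√(-122 + 9) = -6*I*√113 ≈ -63.781*I)
u² = (-6*I*√113)² = -4068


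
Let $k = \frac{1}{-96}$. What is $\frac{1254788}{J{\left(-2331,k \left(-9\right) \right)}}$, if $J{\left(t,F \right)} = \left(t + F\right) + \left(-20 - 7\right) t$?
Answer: $\frac{40153216}{1939395} \approx 20.704$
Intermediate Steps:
$k = - \frac{1}{96} \approx -0.010417$
$J{\left(t,F \right)} = F - 26 t$ ($J{\left(t,F \right)} = \left(F + t\right) - 27 t = F - 26 t$)
$\frac{1254788}{J{\left(-2331,k \left(-9\right) \right)}} = \frac{1254788}{\left(- \frac{1}{96}\right) \left(-9\right) - -60606} = \frac{1254788}{\frac{3}{32} + 60606} = \frac{1254788}{\frac{1939395}{32}} = 1254788 \cdot \frac{32}{1939395} = \frac{40153216}{1939395}$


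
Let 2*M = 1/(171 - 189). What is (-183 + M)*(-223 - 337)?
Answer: 922460/9 ≈ 1.0250e+5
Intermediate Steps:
M = -1/36 (M = 1/(2*(171 - 189)) = (½)/(-18) = (½)*(-1/18) = -1/36 ≈ -0.027778)
(-183 + M)*(-223 - 337) = (-183 - 1/36)*(-223 - 337) = -6589/36*(-560) = 922460/9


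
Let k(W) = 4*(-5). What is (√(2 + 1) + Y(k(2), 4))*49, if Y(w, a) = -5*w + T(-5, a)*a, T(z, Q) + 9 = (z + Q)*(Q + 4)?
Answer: 1568 + 49*√3 ≈ 1652.9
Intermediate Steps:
T(z, Q) = -9 + (4 + Q)*(Q + z) (T(z, Q) = -9 + (z + Q)*(Q + 4) = -9 + (Q + z)*(4 + Q) = -9 + (4 + Q)*(Q + z))
k(W) = -20
Y(w, a) = -5*w + a*(-29 + a² - a) (Y(w, a) = -5*w + (-9 + a² + 4*a + 4*(-5) + a*(-5))*a = -5*w + (-9 + a² + 4*a - 20 - 5*a)*a = -5*w + (-29 + a² - a)*a = -5*w + a*(-29 + a² - a))
(√(2 + 1) + Y(k(2), 4))*49 = (√(2 + 1) + (-5*(-20) + 4*(-29 + 4² - 1*4)))*49 = (√3 + (100 + 4*(-29 + 16 - 4)))*49 = (√3 + (100 + 4*(-17)))*49 = (√3 + (100 - 68))*49 = (√3 + 32)*49 = (32 + √3)*49 = 1568 + 49*√3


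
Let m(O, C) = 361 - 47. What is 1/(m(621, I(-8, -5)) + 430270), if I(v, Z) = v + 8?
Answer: 1/430584 ≈ 2.3224e-6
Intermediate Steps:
I(v, Z) = 8 + v
m(O, C) = 314
1/(m(621, I(-8, -5)) + 430270) = 1/(314 + 430270) = 1/430584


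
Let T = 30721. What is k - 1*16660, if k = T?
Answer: 14061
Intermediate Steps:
k = 30721
k - 1*16660 = 30721 - 1*16660 = 30721 - 16660 = 14061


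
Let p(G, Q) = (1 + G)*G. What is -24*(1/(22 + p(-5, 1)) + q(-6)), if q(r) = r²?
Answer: -6052/7 ≈ -864.57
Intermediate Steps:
p(G, Q) = G*(1 + G)
-24*(1/(22 + p(-5, 1)) + q(-6)) = -24*(1/(22 - 5*(1 - 5)) + (-6)²) = -24*(1/(22 - 5*(-4)) + 36) = -24*(1/(22 + 20) + 36) = -24*(1/42 + 36) = -24*1513/42 = -6052/7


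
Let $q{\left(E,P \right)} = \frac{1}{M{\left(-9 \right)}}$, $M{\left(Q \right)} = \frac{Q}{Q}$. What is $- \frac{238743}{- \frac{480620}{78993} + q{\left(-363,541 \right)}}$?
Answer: $\frac{18859025799}{401627} \approx 46957.0$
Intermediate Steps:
$M{\left(Q \right)} = 1$
$q{\left(E,P \right)} = 1$ ($q{\left(E,P \right)} = 1^{-1} = 1$)
$- \frac{238743}{- \frac{480620}{78993} + q{\left(-363,541 \right)}} = - \frac{238743}{- \frac{480620}{78993} + 1} = - \frac{238743}{- \frac{401627}{78993}} = \left(-238743\right) \left(- \frac{78993}{401627}\right) = \frac{18859025799}{401627}$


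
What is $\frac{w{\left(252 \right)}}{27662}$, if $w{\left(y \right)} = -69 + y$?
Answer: $\frac{183}{27662} \approx 0.0066156$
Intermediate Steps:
$\frac{w{\left(252 \right)}}{27662} = \frac{-69 + 252}{27662} = 183 \cdot \frac{1}{27662} = \frac{183}{27662}$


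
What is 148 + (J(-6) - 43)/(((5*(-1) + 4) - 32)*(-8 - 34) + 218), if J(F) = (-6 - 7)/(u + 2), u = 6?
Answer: 1898779/12832 ≈ 147.97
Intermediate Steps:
J(F) = -13/8 (J(F) = (-6 - 7)/(6 + 2) = -13/8)
148 + (J(-6) - 43)/(((5*(-1) + 4) - 32)*(-8 - 34) + 218) = 148 + (-13/8 - 43)/(((5*(-1) + 4) - 32)*(-8 - 34) + 218) = 148 - 357/(8*(((-5 + 4) - 32)*(-42) + 218)) = 148 - 357/(8*((-1 - 32)*(-42) + 218)) = 148 - 357/(8*(-33*(-42) + 218)) = 148 - 357/(8*(1386 + 218)) = 148 - 357/8/1604 = 148 - 357/8*1/1604 = 148 - 357/12832 = 1898779/12832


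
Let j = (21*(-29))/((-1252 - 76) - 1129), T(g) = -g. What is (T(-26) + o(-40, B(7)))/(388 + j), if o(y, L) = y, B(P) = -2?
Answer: -1638/45425 ≈ -0.036059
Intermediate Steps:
j = 29/117 (j = -609/(-1328 - 1129) = -609/(-2457) = -609*(-1/2457) = 29/117 ≈ 0.24786)
(T(-26) + o(-40, B(7)))/(388 + j) = (-1*(-26) - 40)/(388 + 29/117) = (26 - 40)/(45425/117) = -14*117/45425 = -1638/45425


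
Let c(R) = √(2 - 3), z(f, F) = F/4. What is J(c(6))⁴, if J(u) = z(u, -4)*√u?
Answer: -1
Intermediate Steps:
z(f, F) = F/4 (z(f, F) = F*(¼) = F/4)
c(R) = I (c(R) = √(-1) = I)
J(u) = -√u (J(u) = ((¼)*(-4))*√u = -√u)
J(c(6))⁴ = (-√I)⁴ = -1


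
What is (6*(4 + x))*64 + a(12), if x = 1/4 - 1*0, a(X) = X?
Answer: 1644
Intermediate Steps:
x = ¼ (x = ¼ + 0 = ¼ ≈ 0.25000)
(6*(4 + x))*64 + a(12) = (6*(4 + ¼))*64 + 12 = (6*(17/4))*64 + 12 = (51/2)*64 + 12 = 1632 + 12 = 1644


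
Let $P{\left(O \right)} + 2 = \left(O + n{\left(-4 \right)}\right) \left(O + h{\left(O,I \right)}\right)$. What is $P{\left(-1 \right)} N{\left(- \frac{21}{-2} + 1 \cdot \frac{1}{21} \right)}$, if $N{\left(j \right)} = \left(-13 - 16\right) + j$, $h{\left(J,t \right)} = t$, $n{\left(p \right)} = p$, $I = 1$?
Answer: $\frac{775}{21} \approx 36.905$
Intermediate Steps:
$P{\left(O \right)} = -2 + \left(1 + O\right) \left(-4 + O\right)$ ($P{\left(O \right)} = -2 + \left(O - 4\right) \left(O + 1\right) = -2 + \left(-4 + O\right) \left(1 + O\right) = -2 + \left(1 + O\right) \left(-4 + O\right)$)
$N{\left(j \right)} = -29 + j$
$P{\left(-1 \right)} N{\left(- \frac{21}{-2} + 1 \cdot \frac{1}{21} \right)} = \left(-6 + \left(-1\right)^{2} - -3\right) \left(-29 + \left(- \frac{21}{-2} + 1 \cdot \frac{1}{21}\right)\right) = \left(-6 + 1 + 3\right) \left(-29 + \left(\left(-21\right) \left(- \frac{1}{2}\right) + 1 \cdot \frac{1}{21}\right)\right) = - 2 \left(-29 + \left(\frac{21}{2} + \frac{1}{21}\right)\right) = - 2 \left(-29 + \frac{443}{42}\right) = \left(-2\right) \left(- \frac{775}{42}\right) = \frac{775}{21}$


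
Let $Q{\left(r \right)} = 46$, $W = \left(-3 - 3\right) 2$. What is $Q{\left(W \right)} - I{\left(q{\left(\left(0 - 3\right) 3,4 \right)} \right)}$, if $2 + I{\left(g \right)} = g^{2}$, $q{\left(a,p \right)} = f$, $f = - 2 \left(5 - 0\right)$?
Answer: $-52$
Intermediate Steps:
$f = -10$ ($f = - 2 \left(5 + 0\right) = \left(-2\right) 5 = -10$)
$q{\left(a,p \right)} = -10$
$I{\left(g \right)} = -2 + g^{2}$
$W = -12$ ($W = \left(-6\right) 2 = -12$)
$Q{\left(W \right)} - I{\left(q{\left(\left(0 - 3\right) 3,4 \right)} \right)} = 46 - \left(-2 + \left(-10\right)^{2}\right) = 46 - \left(-2 + 100\right) = 46 - 98 = -52$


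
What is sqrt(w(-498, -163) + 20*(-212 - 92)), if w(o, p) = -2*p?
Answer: I*sqrt(5754) ≈ 75.855*I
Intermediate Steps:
sqrt(w(-498, -163) + 20*(-212 - 92)) = sqrt(-2*(-163) + 20*(-212 - 92)) = sqrt(326 + 20*(-304)) = sqrt(326 - 6080) = sqrt(-5754) = I*sqrt(5754)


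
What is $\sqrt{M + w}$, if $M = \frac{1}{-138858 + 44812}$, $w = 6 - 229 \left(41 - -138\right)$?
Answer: $\frac{i \sqrt{362497985098306}}{94046} \approx 202.45 i$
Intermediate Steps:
$w = -40985$ ($w = 6 - 229 \left(41 + 138\right) = 6 - 40991 = -40985$)
$M = - \frac{1}{94046}$ ($M = \frac{1}{-94046} = - \frac{1}{94046} \approx -1.0633 \cdot 10^{-5}$)
$\sqrt{M + w} = \sqrt{- \frac{1}{94046} - 40985} = \sqrt{- \frac{3854475311}{94046}} = \frac{i \sqrt{362497985098306}}{94046}$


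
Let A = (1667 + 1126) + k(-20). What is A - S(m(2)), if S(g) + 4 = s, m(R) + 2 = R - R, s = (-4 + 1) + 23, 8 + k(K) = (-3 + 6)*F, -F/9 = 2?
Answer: 2715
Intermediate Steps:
F = -18 (F = -9*2 = -18)
k(K) = -62 (k(K) = -8 + (-3 + 6)*(-18) = -8 + 3*(-18) = -8 - 54 = -62)
s = 20 (s = -3 + 23 = 20)
m(R) = -2 (m(R) = -2 + (R - R) = -2 + 0 = -2)
A = 2731 (A = (1667 + 1126) - 62 = 2793 - 62 = 2731)
S(g) = 16 (S(g) = -4 + 20 = 16)
A - S(m(2)) = 2731 - 1*16 = 2731 - 16 = 2715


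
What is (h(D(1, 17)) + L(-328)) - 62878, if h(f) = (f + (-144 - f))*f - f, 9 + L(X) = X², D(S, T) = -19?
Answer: 47452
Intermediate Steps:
L(X) = -9 + X²
h(f) = -145*f (h(f) = -144*f - f = -145*f)
(h(D(1, 17)) + L(-328)) - 62878 = (-145*(-19) + (-9 + (-328)²)) - 62878 = (2755 + (-9 + 107584)) - 62878 = (2755 + 107575) - 62878 = 110330 - 62878 = 47452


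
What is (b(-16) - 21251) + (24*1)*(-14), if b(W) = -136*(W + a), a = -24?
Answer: -16147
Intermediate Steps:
b(W) = 3264 - 136*W (b(W) = -136*(W - 24) = -136*(-24 + W) = 3264 - 136*W)
(b(-16) - 21251) + (24*1)*(-14) = ((3264 - 136*(-16)) - 21251) + (24*1)*(-14) = ((3264 + 2176) - 21251) + 24*(-14) = (5440 - 21251) - 336 = -15811 - 336 = -16147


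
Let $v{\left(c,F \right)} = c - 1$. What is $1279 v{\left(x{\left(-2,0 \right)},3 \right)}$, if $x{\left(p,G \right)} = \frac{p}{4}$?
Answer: $- \frac{3837}{2} \approx -1918.5$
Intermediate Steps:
$x{\left(p,G \right)} = \frac{p}{4}$ ($x{\left(p,G \right)} = p \frac{1}{4} = \frac{p}{4}$)
$v{\left(c,F \right)} = -1 + c$
$1279 v{\left(x{\left(-2,0 \right)},3 \right)} = 1279 \left(-1 + \frac{1}{4} \left(-2\right)\right) = 1279 \left(-1 - \frac{1}{2}\right) = 1279 \left(- \frac{3}{2}\right) = - \frac{3837}{2}$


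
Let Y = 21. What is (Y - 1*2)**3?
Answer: 6859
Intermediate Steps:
(Y - 1*2)**3 = (21 - 1*2)**3 = (21 - 2)**3 = 19**3 = 6859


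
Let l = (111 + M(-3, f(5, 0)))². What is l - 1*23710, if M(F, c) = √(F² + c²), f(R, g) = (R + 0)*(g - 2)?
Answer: -11280 + 222*√109 ≈ -8962.3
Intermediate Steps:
f(R, g) = R*(-2 + g)
l = (111 + √109)² (l = (111 + √((-3)² + (5*(-2 + 0))²))² = (111 + √(9 + (5*(-2))²))² = (111 + √(9 + (-10)²))² = (111 + √(9 + 100))² = (111 + √109)² ≈ 14748.)
l - 1*23710 = (111 + √109)² - 1*23710 = (111 + √109)² - 23710 = -23710 + (111 + √109)²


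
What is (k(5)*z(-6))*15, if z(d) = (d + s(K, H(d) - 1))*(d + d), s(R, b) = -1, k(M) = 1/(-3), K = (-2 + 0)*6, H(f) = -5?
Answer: -420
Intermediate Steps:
K = -12 (K = -2*6 = -12)
k(M) = -⅓
z(d) = 2*d*(-1 + d) (z(d) = (d - 1)*(d + d) = (-1 + d)*(2*d) = 2*d*(-1 + d))
(k(5)*z(-6))*15 = -2*(-6)*(-1 - 6)/3*15 = -2*(-6)*(-7)/3*15 = -⅓*84*15 = -28*15 = -420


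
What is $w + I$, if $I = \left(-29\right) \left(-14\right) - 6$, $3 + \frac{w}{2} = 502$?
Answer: $1398$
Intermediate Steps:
$w = 998$ ($w = -6 + 2 \cdot 502 = -6 + 1004 = 998$)
$I = 400$ ($I = 406 - 6 = 400$)
$w + I = 998 + 400 = 1398$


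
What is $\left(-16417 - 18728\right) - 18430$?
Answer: $-53575$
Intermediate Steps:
$\left(-16417 - 18728\right) - 18430 = -35145 - 18430 = -53575$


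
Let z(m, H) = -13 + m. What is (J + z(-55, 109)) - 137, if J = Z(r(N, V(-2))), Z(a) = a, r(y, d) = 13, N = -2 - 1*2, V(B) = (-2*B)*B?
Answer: -192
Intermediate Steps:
V(B) = -2*B²
N = -4 (N = -2 - 2 = -4)
J = 13
(J + z(-55, 109)) - 137 = (13 + (-13 - 55)) - 137 = (13 - 68) - 137 = -55 - 137 = -192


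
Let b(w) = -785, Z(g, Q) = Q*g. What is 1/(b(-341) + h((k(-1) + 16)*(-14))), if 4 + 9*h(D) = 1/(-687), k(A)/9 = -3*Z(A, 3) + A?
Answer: -6183/4856404 ≈ -0.0012732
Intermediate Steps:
k(A) = -72*A (k(A) = 9*(-9*A + A) = 9*(-8*A) = -72*A)
h(D) = -2749/6183 (h(D) = -4/9 + (1/9)/(-687) = -4/9 + (1/9)*(-1/687) = -4/9 - 1/6183 = -2749/6183)
1/(b(-341) + h((k(-1) + 16)*(-14))) = 1/(-785 - 2749/6183) = 1/(-4856404/6183) = -6183/4856404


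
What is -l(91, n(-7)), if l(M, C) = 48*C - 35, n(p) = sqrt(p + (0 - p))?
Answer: 35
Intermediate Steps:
n(p) = 0 (n(p) = sqrt(p - p) = sqrt(0) = 0)
l(M, C) = -35 + 48*C
-l(91, n(-7)) = -(-35 + 48*0) = -(-35 + 0) = -1*(-35) = 35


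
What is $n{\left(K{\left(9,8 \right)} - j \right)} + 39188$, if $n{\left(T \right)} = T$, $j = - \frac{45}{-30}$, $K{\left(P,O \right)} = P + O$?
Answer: $\frac{78407}{2} \approx 39204.0$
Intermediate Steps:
$K{\left(P,O \right)} = O + P$
$j = \frac{3}{2}$ ($j = \left(-45\right) \left(- \frac{1}{30}\right) = \frac{3}{2} \approx 1.5$)
$n{\left(K{\left(9,8 \right)} - j \right)} + 39188 = \left(\left(8 + 9\right) - \frac{3}{2}\right) + 39188 = \left(17 - \frac{3}{2}\right) + 39188 = \frac{31}{2} + 39188 = \frac{78407}{2}$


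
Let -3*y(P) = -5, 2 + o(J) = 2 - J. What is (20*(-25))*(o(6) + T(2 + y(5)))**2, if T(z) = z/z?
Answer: -12500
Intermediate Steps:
o(J) = -J (o(J) = -2 + (2 - J) = -J)
y(P) = 5/3 (y(P) = -1/3*(-5) = 5/3)
T(z) = 1
(20*(-25))*(o(6) + T(2 + y(5)))**2 = (20*(-25))*(-1*6 + 1)**2 = -500*(-6 + 1)**2 = -500*(-5)**2 = -500*25 = -12500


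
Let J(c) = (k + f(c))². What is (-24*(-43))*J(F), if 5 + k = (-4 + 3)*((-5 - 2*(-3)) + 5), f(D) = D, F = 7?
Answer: 16512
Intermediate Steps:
k = -11 (k = -5 + (-4 + 3)*((-5 - 2*(-3)) + 5) = -5 - ((-5 + 6) + 5) = -5 - (1 + 5) = -5 - 1*6 = -5 - 6 = -11)
J(c) = (-11 + c)²
(-24*(-43))*J(F) = (-24*(-43))*(-11 + 7)² = 1032*(-4)² = 1032*16 = 16512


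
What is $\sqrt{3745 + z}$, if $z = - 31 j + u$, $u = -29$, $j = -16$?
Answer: $18 \sqrt{13} \approx 64.9$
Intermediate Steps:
$z = 467$ ($z = \left(-31\right) \left(-16\right) - 29 = 496 - 29 = 467$)
$\sqrt{3745 + z} = \sqrt{3745 + 467} = \sqrt{4212} = 18 \sqrt{13}$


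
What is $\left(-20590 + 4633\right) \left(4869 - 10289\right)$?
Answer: $86486940$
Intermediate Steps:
$\left(-20590 + 4633\right) \left(4869 - 10289\right) = - 15957 \left(4869 - 10289\right) = \left(-15957\right) \left(-5420\right) = 86486940$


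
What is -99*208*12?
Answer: -247104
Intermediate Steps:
-99*208*12 = -20592*12 = -1*247104 = -247104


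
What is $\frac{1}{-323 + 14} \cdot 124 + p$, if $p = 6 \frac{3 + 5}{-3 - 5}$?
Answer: $- \frac{1978}{309} \approx -6.4013$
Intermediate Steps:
$p = -6$ ($p = 6 \frac{1}{-8} \cdot 8 = 6 \left(\left(- \frac{1}{8}\right) 8\right) = 6 \left(-1\right) = -6$)
$\frac{1}{-323 + 14} \cdot 124 + p = \frac{1}{-323 + 14} \cdot 124 - 6 = \frac{1}{-309} \cdot 124 - 6 = \left(- \frac{1}{309}\right) 124 - 6 = - \frac{124}{309} - 6 = - \frac{1978}{309}$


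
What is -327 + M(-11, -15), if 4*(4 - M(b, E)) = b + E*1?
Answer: -633/2 ≈ -316.50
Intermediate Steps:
M(b, E) = 4 - E/4 - b/4 (M(b, E) = 4 - (b + E*1)/4 = 4 - (b + E)/4 = 4 - (E + b)/4 = 4 + (-E/4 - b/4) = 4 - E/4 - b/4)
-327 + M(-11, -15) = -327 + (4 - ¼*(-15) - ¼*(-11)) = -327 + (4 + 15/4 + 11/4) = -327 + 21/2 = -633/2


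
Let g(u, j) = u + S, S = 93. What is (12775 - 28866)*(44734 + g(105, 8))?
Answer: -723000812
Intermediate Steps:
g(u, j) = 93 + u (g(u, j) = u + 93 = 93 + u)
(12775 - 28866)*(44734 + g(105, 8)) = (12775 - 28866)*(44734 + (93 + 105)) = -16091*(44734 + 198) = -16091*44932 = -723000812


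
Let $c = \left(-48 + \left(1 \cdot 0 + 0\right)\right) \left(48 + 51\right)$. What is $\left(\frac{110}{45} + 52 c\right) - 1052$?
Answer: $- \frac{2233382}{9} \approx -2.4815 \cdot 10^{5}$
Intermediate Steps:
$c = -4752$ ($c = \left(-48 + \left(0 + 0\right)\right) 99 = \left(-48 + 0\right) 99 = \left(-48\right) 99 = -4752$)
$\left(\frac{110}{45} + 52 c\right) - 1052 = \left(\frac{110}{45} + 52 \left(-4752\right)\right) - 1052 = \left(110 \cdot \frac{1}{45} - 247104\right) - 1052 = \left(\frac{22}{9} - 247104\right) - 1052 = - \frac{2223914}{9} - 1052 = - \frac{2233382}{9}$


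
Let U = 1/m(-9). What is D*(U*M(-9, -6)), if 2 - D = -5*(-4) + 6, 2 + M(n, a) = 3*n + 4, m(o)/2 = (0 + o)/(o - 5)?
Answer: 1400/3 ≈ 466.67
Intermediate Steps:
m(o) = 2*o/(-5 + o) (m(o) = 2*((0 + o)/(o - 5)) = 2*(o/(-5 + o)) = 2*o/(-5 + o))
M(n, a) = 2 + 3*n (M(n, a) = -2 + (3*n + 4) = -2 + (4 + 3*n) = 2 + 3*n)
U = 7/9 (U = 1/(2*(-9)/(-5 - 9)) = 1/(2*(-9)/(-14)) = 1/(2*(-9)*(-1/14)) = 1/(9/7) = 7/9 ≈ 0.77778)
D = -24 (D = 2 - (-5*(-4) + 6) = 2 - (20 + 6) = 2 - 1*26 = 2 - 26 = -24)
D*(U*M(-9, -6)) = -56*(2 + 3*(-9))/3 = -56*(2 - 27)/3 = -56*(-25)/3 = -24*(-175/9) = 1400/3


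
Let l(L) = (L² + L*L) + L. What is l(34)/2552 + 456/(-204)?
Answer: -28547/21692 ≈ -1.3160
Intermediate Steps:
l(L) = L + 2*L² (l(L) = (L² + L²) + L = 2*L² + L = L + 2*L²)
l(34)/2552 + 456/(-204) = (34*(1 + 2*34))/2552 + 456/(-204) = (34*(1 + 68))*(1/2552) + 456*(-1/204) = (34*69)*(1/2552) - 38/17 = 2346*(1/2552) - 38/17 = 1173/1276 - 38/17 = -28547/21692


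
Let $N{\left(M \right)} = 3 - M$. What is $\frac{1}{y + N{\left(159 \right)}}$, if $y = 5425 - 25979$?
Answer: $- \frac{1}{20710} \approx -4.8286 \cdot 10^{-5}$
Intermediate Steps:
$y = -20554$
$\frac{1}{y + N{\left(159 \right)}} = \frac{1}{-20554 + \left(3 - 159\right)} = \frac{1}{-20554 - 156} = \frac{1}{-20710} = - \frac{1}{20710}$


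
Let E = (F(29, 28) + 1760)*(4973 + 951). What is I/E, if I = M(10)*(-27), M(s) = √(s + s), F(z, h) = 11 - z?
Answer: -27*√5/5159804 ≈ -1.1701e-5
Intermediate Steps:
M(s) = √2*√s (M(s) = √(2*s) = √2*√s)
E = 10319608 (E = ((11 - 1*29) + 1760)*(4973 + 951) = ((11 - 29) + 1760)*5924 = (-18 + 1760)*5924 = 1742*5924 = 10319608)
I = -54*√5 (I = (√2*√10)*(-27) = (2*√5)*(-27) = -54*√5 ≈ -120.75)
I/E = -54*√5/10319608 = -54*√5*(1/10319608) = -27*√5/5159804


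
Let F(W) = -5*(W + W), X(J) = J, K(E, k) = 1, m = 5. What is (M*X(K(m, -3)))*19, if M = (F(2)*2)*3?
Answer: -2280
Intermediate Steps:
F(W) = -10*W
M = -120 (M = (-10*2*2)*3 = -20*2*3 = -40*3 = -120)
(M*X(K(m, -3)))*19 = -120*1*19 = -120*19 = -2280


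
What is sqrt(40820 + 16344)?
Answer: 2*sqrt(14291) ≈ 239.09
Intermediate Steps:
sqrt(40820 + 16344) = sqrt(57164) = 2*sqrt(14291)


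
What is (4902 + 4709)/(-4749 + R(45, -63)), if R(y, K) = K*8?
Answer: -9611/5253 ≈ -1.8296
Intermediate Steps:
R(y, K) = 8*K
(4902 + 4709)/(-4749 + R(45, -63)) = (4902 + 4709)/(-4749 + 8*(-63)) = 9611/(-4749 - 504) = 9611/(-5253) = 9611*(-1/5253) = -9611/5253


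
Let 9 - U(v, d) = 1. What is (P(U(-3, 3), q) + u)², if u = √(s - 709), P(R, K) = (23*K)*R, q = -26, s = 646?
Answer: 22886593 - 28704*I*√7 ≈ 2.2887e+7 - 75944.0*I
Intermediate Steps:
U(v, d) = 8 (U(v, d) = 9 - 1*1 = 9 - 1 = 8)
P(R, K) = 23*K*R
u = 3*I*√7 (u = √(646 - 709) = √(-63) = 3*I*√7 ≈ 7.9373*I)
(P(U(-3, 3), q) + u)² = (23*(-26)*8 + 3*I*√7)² = (-4784 + 3*I*√7)²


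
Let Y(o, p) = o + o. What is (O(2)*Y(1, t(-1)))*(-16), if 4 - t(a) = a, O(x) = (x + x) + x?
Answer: -192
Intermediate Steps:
O(x) = 3*x (O(x) = 2*x + x = 3*x)
t(a) = 4 - a
Y(o, p) = 2*o
(O(2)*Y(1, t(-1)))*(-16) = ((3*2)*(2*1))*(-16) = (6*2)*(-16) = 12*(-16) = -192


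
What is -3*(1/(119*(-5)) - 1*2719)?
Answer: 4853418/595 ≈ 8157.0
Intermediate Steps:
-3*(1/(119*(-5)) - 1*2719) = -3*(1/(-595) - 2719) = -3*(-1/595 - 2719) = -3*(-1617806/595) = 4853418/595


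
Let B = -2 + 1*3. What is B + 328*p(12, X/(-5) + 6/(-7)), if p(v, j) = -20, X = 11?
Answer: -6559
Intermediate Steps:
B = 1 (B = -2 + 3 = 1)
B + 328*p(12, X/(-5) + 6/(-7)) = 1 + 328*(-20) = 1 - 6560 = -6559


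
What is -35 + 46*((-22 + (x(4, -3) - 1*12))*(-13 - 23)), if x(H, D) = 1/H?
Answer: 55855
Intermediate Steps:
-35 + 46*((-22 + (x(4, -3) - 1*12))*(-13 - 23)) = -35 + 46*((-22 + (1/4 - 1*12))*(-13 - 23)) = -35 + 46*((-22 + (¼ - 12))*(-36)) = -35 + 46*((-22 - 47/4)*(-36)) = -35 + 46*(-135/4*(-36)) = -35 + 46*1215 = -35 + 55890 = 55855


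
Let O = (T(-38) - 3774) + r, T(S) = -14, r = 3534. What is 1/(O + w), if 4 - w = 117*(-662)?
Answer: 1/77204 ≈ 1.2953e-5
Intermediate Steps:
w = 77458 (w = 4 - 117*(-662) = 4 - 1*(-77454) = 4 + 77454 = 77458)
O = -254 (O = (-14 - 3774) + 3534 = -3788 + 3534 = -254)
1/(O + w) = 1/(-254 + 77458) = 1/77204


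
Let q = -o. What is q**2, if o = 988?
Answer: 976144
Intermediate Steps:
q = -988 (q = -1*988 = -988)
q**2 = (-988)**2 = 976144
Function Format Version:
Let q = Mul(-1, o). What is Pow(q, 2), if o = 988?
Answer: 976144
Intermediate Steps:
q = -988 (q = Mul(-1, 988) = -988)
Pow(q, 2) = Pow(-988, 2) = 976144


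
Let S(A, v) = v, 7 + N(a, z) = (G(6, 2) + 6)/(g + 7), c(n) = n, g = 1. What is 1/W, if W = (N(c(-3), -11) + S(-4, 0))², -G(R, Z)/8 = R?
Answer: 16/2401 ≈ 0.0066639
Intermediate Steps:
G(R, Z) = -8*R
N(a, z) = -49/4 (N(a, z) = -7 + (-8*6 + 6)/(1 + 7) = -7 + (-48 + 6)/8 = -7 - 42*⅛ = -7 - 21/4 = -49/4)
W = 2401/16 (W = (-49/4 + 0)² = (-49/4)² = 2401/16 ≈ 150.06)
1/W = 1/(2401/16) = 16/2401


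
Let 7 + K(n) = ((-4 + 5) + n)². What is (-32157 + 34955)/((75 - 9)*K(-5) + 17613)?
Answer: 2798/18207 ≈ 0.15368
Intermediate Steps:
K(n) = -7 + (1 + n)² (K(n) = -7 + ((-4 + 5) + n)² = -7 + (1 + n)²)
(-32157 + 34955)/((75 - 9)*K(-5) + 17613) = (-32157 + 34955)/((75 - 9)*(-7 + (1 - 5)²) + 17613) = 2798/(66*(-7 + (-4)²) + 17613) = 2798/(66*(-7 + 16) + 17613) = 2798/(66*9 + 17613) = 2798/(594 + 17613) = 2798/18207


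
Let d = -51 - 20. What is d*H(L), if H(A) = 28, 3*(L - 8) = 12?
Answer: -1988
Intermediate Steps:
L = 12 (L = 8 + (1/3)*12 = 8 + 4 = 12)
d = -71
d*H(L) = -71*28 = -1988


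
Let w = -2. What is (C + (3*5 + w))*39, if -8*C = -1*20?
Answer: 1209/2 ≈ 604.50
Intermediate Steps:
C = 5/2 (C = -(-1)*20/8 = -⅛*(-20) = 5/2 ≈ 2.5000)
(C + (3*5 + w))*39 = (5/2 + (3*5 - 2))*39 = (5/2 + (15 - 2))*39 = (5/2 + 13)*39 = (31/2)*39 = 1209/2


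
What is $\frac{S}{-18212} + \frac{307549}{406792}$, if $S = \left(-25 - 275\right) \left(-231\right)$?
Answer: $- \frac{5647400803}{1852123976} \approx -3.0491$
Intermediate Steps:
$S = 69300$ ($S = \left(-300\right) \left(-231\right) = 69300$)
$\frac{S}{-18212} + \frac{307549}{406792} = \frac{69300}{-18212} + \frac{307549}{406792} = 69300 \left(- \frac{1}{18212}\right) + 307549 \cdot \frac{1}{406792} = - \frac{17325}{4553} + \frac{307549}{406792} = - \frac{5647400803}{1852123976}$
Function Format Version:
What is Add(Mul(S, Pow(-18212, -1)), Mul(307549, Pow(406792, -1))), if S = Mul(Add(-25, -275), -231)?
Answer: Rational(-5647400803, 1852123976) ≈ -3.0491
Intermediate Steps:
S = 69300 (S = Mul(-300, -231) = 69300)
Add(Mul(S, Pow(-18212, -1)), Mul(307549, Pow(406792, -1))) = Add(Mul(69300, Pow(-18212, -1)), Mul(307549, Pow(406792, -1))) = Add(Mul(69300, Rational(-1, 18212)), Mul(307549, Rational(1, 406792))) = Add(Rational(-17325, 4553), Rational(307549, 406792)) = Rational(-5647400803, 1852123976)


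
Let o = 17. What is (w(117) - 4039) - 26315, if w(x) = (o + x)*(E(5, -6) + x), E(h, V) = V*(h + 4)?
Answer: -21912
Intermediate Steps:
E(h, V) = V*(4 + h)
w(x) = (-54 + x)*(17 + x) (w(x) = (17 + x)*(-6*(4 + 5) + x) = (17 + x)*(-6*9 + x) = (17 + x)*(-54 + x) = (-54 + x)*(17 + x))
(w(117) - 4039) - 26315 = ((-918 + 117² - 37*117) - 4039) - 26315 = ((-918 + 13689 - 4329) - 4039) - 26315 = (8442 - 4039) - 26315 = 4403 - 26315 = -21912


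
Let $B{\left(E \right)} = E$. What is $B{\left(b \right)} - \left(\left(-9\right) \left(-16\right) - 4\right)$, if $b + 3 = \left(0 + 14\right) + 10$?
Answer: $-119$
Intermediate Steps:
$b = 21$ ($b = -3 + \left(\left(0 + 14\right) + 10\right) = -3 + \left(14 + 10\right) = -3 + 24 = 21$)
$B{\left(b \right)} - \left(\left(-9\right) \left(-16\right) - 4\right) = 21 - \left(\left(-9\right) \left(-16\right) - 4\right) = 21 - \left(144 - 4\right) = 21 - 140 = -119$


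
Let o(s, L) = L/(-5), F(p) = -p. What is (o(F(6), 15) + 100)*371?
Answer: 35987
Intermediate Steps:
o(s, L) = -L/5 (o(s, L) = L*(-⅕) = -L/5)
(o(F(6), 15) + 100)*371 = (-⅕*15 + 100)*371 = (-3 + 100)*371 = 97*371 = 35987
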